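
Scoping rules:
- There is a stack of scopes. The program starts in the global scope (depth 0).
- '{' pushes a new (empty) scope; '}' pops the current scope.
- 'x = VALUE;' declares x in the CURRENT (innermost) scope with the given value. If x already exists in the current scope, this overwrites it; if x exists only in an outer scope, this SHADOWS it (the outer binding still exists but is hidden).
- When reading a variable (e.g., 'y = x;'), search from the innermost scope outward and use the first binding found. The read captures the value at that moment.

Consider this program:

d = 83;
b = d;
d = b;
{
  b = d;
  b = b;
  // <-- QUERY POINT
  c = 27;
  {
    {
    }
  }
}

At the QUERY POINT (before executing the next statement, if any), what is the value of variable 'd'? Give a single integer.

Answer: 83

Derivation:
Step 1: declare d=83 at depth 0
Step 2: declare b=(read d)=83 at depth 0
Step 3: declare d=(read b)=83 at depth 0
Step 4: enter scope (depth=1)
Step 5: declare b=(read d)=83 at depth 1
Step 6: declare b=(read b)=83 at depth 1
Visible at query point: b=83 d=83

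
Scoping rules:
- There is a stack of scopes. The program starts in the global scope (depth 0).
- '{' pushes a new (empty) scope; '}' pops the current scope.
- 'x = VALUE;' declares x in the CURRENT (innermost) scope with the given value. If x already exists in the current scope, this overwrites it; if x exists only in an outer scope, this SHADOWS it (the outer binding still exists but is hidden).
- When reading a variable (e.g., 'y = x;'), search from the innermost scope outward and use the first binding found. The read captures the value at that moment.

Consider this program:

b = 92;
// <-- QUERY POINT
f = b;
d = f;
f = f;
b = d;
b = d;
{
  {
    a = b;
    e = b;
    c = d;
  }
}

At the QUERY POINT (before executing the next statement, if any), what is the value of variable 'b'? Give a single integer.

Step 1: declare b=92 at depth 0
Visible at query point: b=92

Answer: 92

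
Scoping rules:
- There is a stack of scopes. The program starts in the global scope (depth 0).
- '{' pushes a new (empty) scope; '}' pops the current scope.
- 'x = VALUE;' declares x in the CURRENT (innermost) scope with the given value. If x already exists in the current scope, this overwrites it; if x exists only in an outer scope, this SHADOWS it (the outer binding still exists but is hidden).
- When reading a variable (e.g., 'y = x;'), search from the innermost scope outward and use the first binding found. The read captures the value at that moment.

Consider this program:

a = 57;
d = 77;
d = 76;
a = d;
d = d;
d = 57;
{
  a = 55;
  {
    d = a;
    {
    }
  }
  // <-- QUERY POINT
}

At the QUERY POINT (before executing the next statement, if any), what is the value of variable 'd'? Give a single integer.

Step 1: declare a=57 at depth 0
Step 2: declare d=77 at depth 0
Step 3: declare d=76 at depth 0
Step 4: declare a=(read d)=76 at depth 0
Step 5: declare d=(read d)=76 at depth 0
Step 6: declare d=57 at depth 0
Step 7: enter scope (depth=1)
Step 8: declare a=55 at depth 1
Step 9: enter scope (depth=2)
Step 10: declare d=(read a)=55 at depth 2
Step 11: enter scope (depth=3)
Step 12: exit scope (depth=2)
Step 13: exit scope (depth=1)
Visible at query point: a=55 d=57

Answer: 57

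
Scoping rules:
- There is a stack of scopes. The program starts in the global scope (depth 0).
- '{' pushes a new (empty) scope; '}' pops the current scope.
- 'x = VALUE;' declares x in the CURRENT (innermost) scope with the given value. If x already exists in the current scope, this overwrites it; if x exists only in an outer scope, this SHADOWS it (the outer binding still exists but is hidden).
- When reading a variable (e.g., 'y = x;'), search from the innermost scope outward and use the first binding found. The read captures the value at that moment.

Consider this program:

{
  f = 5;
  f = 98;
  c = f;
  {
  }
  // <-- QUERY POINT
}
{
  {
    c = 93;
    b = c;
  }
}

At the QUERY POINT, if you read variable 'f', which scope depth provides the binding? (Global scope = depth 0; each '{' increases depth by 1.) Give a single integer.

Answer: 1

Derivation:
Step 1: enter scope (depth=1)
Step 2: declare f=5 at depth 1
Step 3: declare f=98 at depth 1
Step 4: declare c=(read f)=98 at depth 1
Step 5: enter scope (depth=2)
Step 6: exit scope (depth=1)
Visible at query point: c=98 f=98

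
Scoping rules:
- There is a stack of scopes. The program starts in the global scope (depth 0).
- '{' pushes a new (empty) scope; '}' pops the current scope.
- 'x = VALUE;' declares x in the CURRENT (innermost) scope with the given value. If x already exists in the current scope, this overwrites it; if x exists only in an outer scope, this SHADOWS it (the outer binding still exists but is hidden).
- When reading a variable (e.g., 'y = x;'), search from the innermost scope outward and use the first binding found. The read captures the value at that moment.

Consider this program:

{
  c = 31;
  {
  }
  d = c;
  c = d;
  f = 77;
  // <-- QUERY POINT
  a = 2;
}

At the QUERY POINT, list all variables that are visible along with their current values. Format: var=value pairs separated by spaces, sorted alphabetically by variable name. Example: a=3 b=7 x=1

Step 1: enter scope (depth=1)
Step 2: declare c=31 at depth 1
Step 3: enter scope (depth=2)
Step 4: exit scope (depth=1)
Step 5: declare d=(read c)=31 at depth 1
Step 6: declare c=(read d)=31 at depth 1
Step 7: declare f=77 at depth 1
Visible at query point: c=31 d=31 f=77

Answer: c=31 d=31 f=77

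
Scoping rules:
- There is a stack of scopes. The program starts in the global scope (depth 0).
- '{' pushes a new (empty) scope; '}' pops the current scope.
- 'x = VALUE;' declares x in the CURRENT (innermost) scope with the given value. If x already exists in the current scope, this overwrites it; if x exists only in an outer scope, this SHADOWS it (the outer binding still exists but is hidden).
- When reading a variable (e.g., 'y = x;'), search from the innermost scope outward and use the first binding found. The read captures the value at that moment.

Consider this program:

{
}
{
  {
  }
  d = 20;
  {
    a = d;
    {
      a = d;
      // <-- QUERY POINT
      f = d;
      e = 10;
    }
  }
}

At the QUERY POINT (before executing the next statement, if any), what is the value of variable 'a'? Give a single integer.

Step 1: enter scope (depth=1)
Step 2: exit scope (depth=0)
Step 3: enter scope (depth=1)
Step 4: enter scope (depth=2)
Step 5: exit scope (depth=1)
Step 6: declare d=20 at depth 1
Step 7: enter scope (depth=2)
Step 8: declare a=(read d)=20 at depth 2
Step 9: enter scope (depth=3)
Step 10: declare a=(read d)=20 at depth 3
Visible at query point: a=20 d=20

Answer: 20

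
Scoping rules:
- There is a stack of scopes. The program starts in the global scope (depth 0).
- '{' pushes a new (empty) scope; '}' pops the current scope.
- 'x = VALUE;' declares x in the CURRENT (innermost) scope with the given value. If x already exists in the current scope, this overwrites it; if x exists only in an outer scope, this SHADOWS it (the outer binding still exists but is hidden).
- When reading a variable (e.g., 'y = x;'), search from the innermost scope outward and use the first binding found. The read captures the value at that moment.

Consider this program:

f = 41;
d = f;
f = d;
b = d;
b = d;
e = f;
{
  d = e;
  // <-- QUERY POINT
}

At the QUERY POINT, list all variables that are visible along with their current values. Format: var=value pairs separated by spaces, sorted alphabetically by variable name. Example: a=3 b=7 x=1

Answer: b=41 d=41 e=41 f=41

Derivation:
Step 1: declare f=41 at depth 0
Step 2: declare d=(read f)=41 at depth 0
Step 3: declare f=(read d)=41 at depth 0
Step 4: declare b=(read d)=41 at depth 0
Step 5: declare b=(read d)=41 at depth 0
Step 6: declare e=(read f)=41 at depth 0
Step 7: enter scope (depth=1)
Step 8: declare d=(read e)=41 at depth 1
Visible at query point: b=41 d=41 e=41 f=41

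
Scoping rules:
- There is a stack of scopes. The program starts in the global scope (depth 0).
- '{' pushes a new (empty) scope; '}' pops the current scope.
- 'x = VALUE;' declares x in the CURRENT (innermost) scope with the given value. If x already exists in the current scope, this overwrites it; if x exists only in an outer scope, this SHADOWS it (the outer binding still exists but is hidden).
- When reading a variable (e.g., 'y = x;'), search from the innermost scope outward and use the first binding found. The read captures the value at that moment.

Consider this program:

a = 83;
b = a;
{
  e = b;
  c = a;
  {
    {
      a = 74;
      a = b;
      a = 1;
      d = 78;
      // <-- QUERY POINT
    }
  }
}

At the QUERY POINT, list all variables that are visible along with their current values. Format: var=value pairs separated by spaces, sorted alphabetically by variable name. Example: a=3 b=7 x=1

Answer: a=1 b=83 c=83 d=78 e=83

Derivation:
Step 1: declare a=83 at depth 0
Step 2: declare b=(read a)=83 at depth 0
Step 3: enter scope (depth=1)
Step 4: declare e=(read b)=83 at depth 1
Step 5: declare c=(read a)=83 at depth 1
Step 6: enter scope (depth=2)
Step 7: enter scope (depth=3)
Step 8: declare a=74 at depth 3
Step 9: declare a=(read b)=83 at depth 3
Step 10: declare a=1 at depth 3
Step 11: declare d=78 at depth 3
Visible at query point: a=1 b=83 c=83 d=78 e=83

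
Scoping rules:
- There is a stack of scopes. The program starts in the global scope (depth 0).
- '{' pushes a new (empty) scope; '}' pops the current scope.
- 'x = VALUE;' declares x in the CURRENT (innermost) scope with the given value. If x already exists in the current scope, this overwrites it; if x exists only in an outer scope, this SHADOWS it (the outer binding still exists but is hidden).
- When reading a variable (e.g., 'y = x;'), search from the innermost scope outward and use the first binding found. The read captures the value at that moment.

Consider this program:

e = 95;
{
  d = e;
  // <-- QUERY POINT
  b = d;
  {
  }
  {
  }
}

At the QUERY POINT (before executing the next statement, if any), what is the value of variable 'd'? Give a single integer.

Answer: 95

Derivation:
Step 1: declare e=95 at depth 0
Step 2: enter scope (depth=1)
Step 3: declare d=(read e)=95 at depth 1
Visible at query point: d=95 e=95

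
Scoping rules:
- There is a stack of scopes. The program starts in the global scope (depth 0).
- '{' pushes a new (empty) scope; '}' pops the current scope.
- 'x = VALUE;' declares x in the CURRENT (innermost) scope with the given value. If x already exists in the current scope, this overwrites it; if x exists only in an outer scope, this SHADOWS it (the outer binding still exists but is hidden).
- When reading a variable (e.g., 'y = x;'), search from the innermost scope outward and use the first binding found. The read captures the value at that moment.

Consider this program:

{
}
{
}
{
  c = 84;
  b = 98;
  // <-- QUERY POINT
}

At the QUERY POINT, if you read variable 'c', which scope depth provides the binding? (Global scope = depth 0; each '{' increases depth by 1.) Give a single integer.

Step 1: enter scope (depth=1)
Step 2: exit scope (depth=0)
Step 3: enter scope (depth=1)
Step 4: exit scope (depth=0)
Step 5: enter scope (depth=1)
Step 6: declare c=84 at depth 1
Step 7: declare b=98 at depth 1
Visible at query point: b=98 c=84

Answer: 1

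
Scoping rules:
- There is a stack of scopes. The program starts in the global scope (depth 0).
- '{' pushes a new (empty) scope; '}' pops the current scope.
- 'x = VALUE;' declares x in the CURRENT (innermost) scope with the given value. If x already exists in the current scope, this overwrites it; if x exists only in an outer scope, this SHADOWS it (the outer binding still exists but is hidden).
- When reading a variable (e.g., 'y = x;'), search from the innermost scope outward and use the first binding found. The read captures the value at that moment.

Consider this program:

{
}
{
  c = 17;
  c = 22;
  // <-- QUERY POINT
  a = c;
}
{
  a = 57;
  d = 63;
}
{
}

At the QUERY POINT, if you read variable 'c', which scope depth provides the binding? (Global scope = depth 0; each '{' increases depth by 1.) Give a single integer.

Answer: 1

Derivation:
Step 1: enter scope (depth=1)
Step 2: exit scope (depth=0)
Step 3: enter scope (depth=1)
Step 4: declare c=17 at depth 1
Step 5: declare c=22 at depth 1
Visible at query point: c=22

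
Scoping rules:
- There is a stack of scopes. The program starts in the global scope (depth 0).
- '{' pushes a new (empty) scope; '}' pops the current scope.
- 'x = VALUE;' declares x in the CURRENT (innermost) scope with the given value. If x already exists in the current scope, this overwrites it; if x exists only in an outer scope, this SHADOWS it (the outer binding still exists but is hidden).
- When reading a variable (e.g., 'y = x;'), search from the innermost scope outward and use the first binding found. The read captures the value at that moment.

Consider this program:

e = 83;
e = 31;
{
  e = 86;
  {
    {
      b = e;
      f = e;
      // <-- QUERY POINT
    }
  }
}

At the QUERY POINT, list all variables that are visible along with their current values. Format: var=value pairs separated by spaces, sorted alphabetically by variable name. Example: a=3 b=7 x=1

Step 1: declare e=83 at depth 0
Step 2: declare e=31 at depth 0
Step 3: enter scope (depth=1)
Step 4: declare e=86 at depth 1
Step 5: enter scope (depth=2)
Step 6: enter scope (depth=3)
Step 7: declare b=(read e)=86 at depth 3
Step 8: declare f=(read e)=86 at depth 3
Visible at query point: b=86 e=86 f=86

Answer: b=86 e=86 f=86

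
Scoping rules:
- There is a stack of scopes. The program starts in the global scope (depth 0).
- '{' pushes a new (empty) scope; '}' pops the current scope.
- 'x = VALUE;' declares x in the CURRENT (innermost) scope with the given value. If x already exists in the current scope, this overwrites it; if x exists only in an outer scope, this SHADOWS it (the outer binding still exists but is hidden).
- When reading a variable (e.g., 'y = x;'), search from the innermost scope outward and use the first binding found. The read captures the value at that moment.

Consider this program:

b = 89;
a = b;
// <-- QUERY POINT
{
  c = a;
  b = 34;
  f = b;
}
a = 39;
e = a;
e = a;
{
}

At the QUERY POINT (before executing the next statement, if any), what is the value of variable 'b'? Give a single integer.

Answer: 89

Derivation:
Step 1: declare b=89 at depth 0
Step 2: declare a=(read b)=89 at depth 0
Visible at query point: a=89 b=89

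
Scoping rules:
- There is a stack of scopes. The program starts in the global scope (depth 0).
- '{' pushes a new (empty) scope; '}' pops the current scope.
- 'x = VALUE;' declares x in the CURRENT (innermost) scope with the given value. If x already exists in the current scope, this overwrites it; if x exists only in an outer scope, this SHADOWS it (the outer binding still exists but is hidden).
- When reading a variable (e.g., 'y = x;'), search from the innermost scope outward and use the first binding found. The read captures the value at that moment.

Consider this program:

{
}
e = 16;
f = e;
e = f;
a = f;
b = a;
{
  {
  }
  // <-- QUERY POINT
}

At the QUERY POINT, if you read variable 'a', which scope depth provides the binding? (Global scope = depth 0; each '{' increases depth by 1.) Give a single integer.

Step 1: enter scope (depth=1)
Step 2: exit scope (depth=0)
Step 3: declare e=16 at depth 0
Step 4: declare f=(read e)=16 at depth 0
Step 5: declare e=(read f)=16 at depth 0
Step 6: declare a=(read f)=16 at depth 0
Step 7: declare b=(read a)=16 at depth 0
Step 8: enter scope (depth=1)
Step 9: enter scope (depth=2)
Step 10: exit scope (depth=1)
Visible at query point: a=16 b=16 e=16 f=16

Answer: 0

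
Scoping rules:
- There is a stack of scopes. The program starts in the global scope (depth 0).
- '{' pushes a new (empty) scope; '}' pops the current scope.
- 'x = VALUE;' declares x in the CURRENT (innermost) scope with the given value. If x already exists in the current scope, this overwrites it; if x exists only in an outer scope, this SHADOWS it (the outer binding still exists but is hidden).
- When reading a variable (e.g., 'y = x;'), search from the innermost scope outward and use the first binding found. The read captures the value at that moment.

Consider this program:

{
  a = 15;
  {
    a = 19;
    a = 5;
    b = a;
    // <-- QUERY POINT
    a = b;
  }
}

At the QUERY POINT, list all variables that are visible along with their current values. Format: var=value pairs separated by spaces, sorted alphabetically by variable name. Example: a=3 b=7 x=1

Step 1: enter scope (depth=1)
Step 2: declare a=15 at depth 1
Step 3: enter scope (depth=2)
Step 4: declare a=19 at depth 2
Step 5: declare a=5 at depth 2
Step 6: declare b=(read a)=5 at depth 2
Visible at query point: a=5 b=5

Answer: a=5 b=5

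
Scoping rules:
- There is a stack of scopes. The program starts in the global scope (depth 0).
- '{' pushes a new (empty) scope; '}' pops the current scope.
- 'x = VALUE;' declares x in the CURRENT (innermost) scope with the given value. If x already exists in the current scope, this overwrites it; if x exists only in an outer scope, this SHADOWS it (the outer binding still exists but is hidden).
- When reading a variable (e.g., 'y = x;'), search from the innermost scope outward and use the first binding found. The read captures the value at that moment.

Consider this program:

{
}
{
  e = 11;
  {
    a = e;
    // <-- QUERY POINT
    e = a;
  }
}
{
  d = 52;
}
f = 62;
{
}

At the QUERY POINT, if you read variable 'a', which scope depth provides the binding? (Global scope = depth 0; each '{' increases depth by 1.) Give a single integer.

Step 1: enter scope (depth=1)
Step 2: exit scope (depth=0)
Step 3: enter scope (depth=1)
Step 4: declare e=11 at depth 1
Step 5: enter scope (depth=2)
Step 6: declare a=(read e)=11 at depth 2
Visible at query point: a=11 e=11

Answer: 2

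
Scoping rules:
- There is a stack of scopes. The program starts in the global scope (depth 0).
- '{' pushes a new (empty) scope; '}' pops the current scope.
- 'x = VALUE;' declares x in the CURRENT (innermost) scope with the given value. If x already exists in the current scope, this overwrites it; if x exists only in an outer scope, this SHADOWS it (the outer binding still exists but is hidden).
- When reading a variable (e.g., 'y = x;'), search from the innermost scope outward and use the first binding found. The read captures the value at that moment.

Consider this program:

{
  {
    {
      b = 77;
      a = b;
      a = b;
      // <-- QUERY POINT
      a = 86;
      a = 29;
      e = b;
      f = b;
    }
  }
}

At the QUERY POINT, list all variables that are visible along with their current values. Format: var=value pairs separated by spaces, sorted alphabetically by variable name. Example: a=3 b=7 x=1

Answer: a=77 b=77

Derivation:
Step 1: enter scope (depth=1)
Step 2: enter scope (depth=2)
Step 3: enter scope (depth=3)
Step 4: declare b=77 at depth 3
Step 5: declare a=(read b)=77 at depth 3
Step 6: declare a=(read b)=77 at depth 3
Visible at query point: a=77 b=77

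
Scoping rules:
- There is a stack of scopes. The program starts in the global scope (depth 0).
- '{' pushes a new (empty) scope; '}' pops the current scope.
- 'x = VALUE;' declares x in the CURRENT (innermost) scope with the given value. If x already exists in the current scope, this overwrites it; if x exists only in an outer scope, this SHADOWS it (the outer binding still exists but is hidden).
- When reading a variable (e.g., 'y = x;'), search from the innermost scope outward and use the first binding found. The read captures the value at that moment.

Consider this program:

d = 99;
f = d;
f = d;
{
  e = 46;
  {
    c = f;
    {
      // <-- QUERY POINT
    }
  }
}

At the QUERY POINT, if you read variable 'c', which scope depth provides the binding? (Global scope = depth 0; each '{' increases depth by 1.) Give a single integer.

Answer: 2

Derivation:
Step 1: declare d=99 at depth 0
Step 2: declare f=(read d)=99 at depth 0
Step 3: declare f=(read d)=99 at depth 0
Step 4: enter scope (depth=1)
Step 5: declare e=46 at depth 1
Step 6: enter scope (depth=2)
Step 7: declare c=(read f)=99 at depth 2
Step 8: enter scope (depth=3)
Visible at query point: c=99 d=99 e=46 f=99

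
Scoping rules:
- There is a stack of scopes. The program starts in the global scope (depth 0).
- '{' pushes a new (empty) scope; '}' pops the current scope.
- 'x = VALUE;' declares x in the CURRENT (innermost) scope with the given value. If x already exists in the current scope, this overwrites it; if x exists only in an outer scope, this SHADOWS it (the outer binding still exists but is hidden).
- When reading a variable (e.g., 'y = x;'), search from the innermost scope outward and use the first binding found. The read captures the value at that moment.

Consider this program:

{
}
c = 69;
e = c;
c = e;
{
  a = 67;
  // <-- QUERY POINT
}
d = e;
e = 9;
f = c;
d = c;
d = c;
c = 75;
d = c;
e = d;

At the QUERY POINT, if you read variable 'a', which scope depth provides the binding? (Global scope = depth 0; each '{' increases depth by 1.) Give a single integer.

Answer: 1

Derivation:
Step 1: enter scope (depth=1)
Step 2: exit scope (depth=0)
Step 3: declare c=69 at depth 0
Step 4: declare e=(read c)=69 at depth 0
Step 5: declare c=(read e)=69 at depth 0
Step 6: enter scope (depth=1)
Step 7: declare a=67 at depth 1
Visible at query point: a=67 c=69 e=69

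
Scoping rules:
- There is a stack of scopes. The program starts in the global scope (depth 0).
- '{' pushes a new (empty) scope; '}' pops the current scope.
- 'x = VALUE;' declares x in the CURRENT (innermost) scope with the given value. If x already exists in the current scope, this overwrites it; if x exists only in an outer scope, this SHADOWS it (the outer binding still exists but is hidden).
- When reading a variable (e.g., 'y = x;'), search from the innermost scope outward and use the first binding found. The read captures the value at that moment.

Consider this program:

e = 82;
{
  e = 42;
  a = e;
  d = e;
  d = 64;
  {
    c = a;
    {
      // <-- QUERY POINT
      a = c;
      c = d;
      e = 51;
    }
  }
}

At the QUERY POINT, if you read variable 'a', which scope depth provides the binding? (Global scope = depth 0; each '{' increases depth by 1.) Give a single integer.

Answer: 1

Derivation:
Step 1: declare e=82 at depth 0
Step 2: enter scope (depth=1)
Step 3: declare e=42 at depth 1
Step 4: declare a=(read e)=42 at depth 1
Step 5: declare d=(read e)=42 at depth 1
Step 6: declare d=64 at depth 1
Step 7: enter scope (depth=2)
Step 8: declare c=(read a)=42 at depth 2
Step 9: enter scope (depth=3)
Visible at query point: a=42 c=42 d=64 e=42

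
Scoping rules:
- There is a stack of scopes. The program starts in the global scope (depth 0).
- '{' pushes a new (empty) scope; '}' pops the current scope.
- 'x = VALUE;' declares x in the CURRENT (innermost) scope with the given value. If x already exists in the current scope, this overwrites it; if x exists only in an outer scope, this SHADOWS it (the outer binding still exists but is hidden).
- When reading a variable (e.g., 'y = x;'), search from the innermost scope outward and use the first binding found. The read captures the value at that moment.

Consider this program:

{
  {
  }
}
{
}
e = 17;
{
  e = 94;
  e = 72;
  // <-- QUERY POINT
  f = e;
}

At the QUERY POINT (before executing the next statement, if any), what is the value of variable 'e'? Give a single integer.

Answer: 72

Derivation:
Step 1: enter scope (depth=1)
Step 2: enter scope (depth=2)
Step 3: exit scope (depth=1)
Step 4: exit scope (depth=0)
Step 5: enter scope (depth=1)
Step 6: exit scope (depth=0)
Step 7: declare e=17 at depth 0
Step 8: enter scope (depth=1)
Step 9: declare e=94 at depth 1
Step 10: declare e=72 at depth 1
Visible at query point: e=72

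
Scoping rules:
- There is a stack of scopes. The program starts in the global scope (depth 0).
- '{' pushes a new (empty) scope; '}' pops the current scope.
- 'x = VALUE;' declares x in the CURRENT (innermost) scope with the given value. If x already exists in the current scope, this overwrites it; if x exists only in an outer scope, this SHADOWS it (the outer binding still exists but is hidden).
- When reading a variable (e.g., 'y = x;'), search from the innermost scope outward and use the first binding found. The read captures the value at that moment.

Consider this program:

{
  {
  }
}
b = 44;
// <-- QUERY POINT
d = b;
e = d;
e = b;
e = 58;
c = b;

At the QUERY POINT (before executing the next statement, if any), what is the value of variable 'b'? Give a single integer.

Answer: 44

Derivation:
Step 1: enter scope (depth=1)
Step 2: enter scope (depth=2)
Step 3: exit scope (depth=1)
Step 4: exit scope (depth=0)
Step 5: declare b=44 at depth 0
Visible at query point: b=44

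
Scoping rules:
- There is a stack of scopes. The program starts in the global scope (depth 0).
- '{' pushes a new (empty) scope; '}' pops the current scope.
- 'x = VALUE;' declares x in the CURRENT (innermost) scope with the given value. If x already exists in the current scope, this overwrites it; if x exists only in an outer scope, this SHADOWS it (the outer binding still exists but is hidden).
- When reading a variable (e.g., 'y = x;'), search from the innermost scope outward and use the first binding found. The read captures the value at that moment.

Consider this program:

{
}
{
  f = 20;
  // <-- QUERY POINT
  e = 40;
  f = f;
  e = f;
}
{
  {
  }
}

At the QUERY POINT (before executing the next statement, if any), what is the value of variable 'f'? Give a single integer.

Answer: 20

Derivation:
Step 1: enter scope (depth=1)
Step 2: exit scope (depth=0)
Step 3: enter scope (depth=1)
Step 4: declare f=20 at depth 1
Visible at query point: f=20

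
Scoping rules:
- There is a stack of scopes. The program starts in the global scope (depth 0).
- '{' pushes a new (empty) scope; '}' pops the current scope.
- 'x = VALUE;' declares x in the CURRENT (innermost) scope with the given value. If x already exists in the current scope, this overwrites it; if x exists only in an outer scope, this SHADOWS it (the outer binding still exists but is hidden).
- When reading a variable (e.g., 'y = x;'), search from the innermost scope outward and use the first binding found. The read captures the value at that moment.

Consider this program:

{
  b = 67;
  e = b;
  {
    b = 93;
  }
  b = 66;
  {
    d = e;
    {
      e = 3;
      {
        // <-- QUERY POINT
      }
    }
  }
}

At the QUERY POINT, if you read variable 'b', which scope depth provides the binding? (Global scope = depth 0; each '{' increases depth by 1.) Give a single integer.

Answer: 1

Derivation:
Step 1: enter scope (depth=1)
Step 2: declare b=67 at depth 1
Step 3: declare e=(read b)=67 at depth 1
Step 4: enter scope (depth=2)
Step 5: declare b=93 at depth 2
Step 6: exit scope (depth=1)
Step 7: declare b=66 at depth 1
Step 8: enter scope (depth=2)
Step 9: declare d=(read e)=67 at depth 2
Step 10: enter scope (depth=3)
Step 11: declare e=3 at depth 3
Step 12: enter scope (depth=4)
Visible at query point: b=66 d=67 e=3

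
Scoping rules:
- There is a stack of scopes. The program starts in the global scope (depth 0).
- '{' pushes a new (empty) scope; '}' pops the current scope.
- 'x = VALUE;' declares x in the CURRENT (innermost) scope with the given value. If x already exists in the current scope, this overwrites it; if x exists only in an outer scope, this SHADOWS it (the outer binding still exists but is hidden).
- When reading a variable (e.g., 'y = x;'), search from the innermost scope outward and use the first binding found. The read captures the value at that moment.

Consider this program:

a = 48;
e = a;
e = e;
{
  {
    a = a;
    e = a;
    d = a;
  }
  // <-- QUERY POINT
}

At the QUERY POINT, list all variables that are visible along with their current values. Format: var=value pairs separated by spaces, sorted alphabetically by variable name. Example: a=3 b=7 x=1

Answer: a=48 e=48

Derivation:
Step 1: declare a=48 at depth 0
Step 2: declare e=(read a)=48 at depth 0
Step 3: declare e=(read e)=48 at depth 0
Step 4: enter scope (depth=1)
Step 5: enter scope (depth=2)
Step 6: declare a=(read a)=48 at depth 2
Step 7: declare e=(read a)=48 at depth 2
Step 8: declare d=(read a)=48 at depth 2
Step 9: exit scope (depth=1)
Visible at query point: a=48 e=48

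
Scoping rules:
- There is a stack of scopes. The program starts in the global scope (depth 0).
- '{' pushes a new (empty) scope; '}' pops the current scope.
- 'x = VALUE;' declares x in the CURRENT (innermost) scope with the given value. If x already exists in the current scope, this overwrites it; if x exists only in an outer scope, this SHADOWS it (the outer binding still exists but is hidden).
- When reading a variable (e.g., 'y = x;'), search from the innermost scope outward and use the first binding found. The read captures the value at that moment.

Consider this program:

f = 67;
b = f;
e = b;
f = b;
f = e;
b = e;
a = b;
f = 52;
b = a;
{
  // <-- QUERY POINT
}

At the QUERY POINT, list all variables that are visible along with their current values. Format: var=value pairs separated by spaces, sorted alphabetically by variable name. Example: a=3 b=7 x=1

Answer: a=67 b=67 e=67 f=52

Derivation:
Step 1: declare f=67 at depth 0
Step 2: declare b=(read f)=67 at depth 0
Step 3: declare e=(read b)=67 at depth 0
Step 4: declare f=(read b)=67 at depth 0
Step 5: declare f=(read e)=67 at depth 0
Step 6: declare b=(read e)=67 at depth 0
Step 7: declare a=(read b)=67 at depth 0
Step 8: declare f=52 at depth 0
Step 9: declare b=(read a)=67 at depth 0
Step 10: enter scope (depth=1)
Visible at query point: a=67 b=67 e=67 f=52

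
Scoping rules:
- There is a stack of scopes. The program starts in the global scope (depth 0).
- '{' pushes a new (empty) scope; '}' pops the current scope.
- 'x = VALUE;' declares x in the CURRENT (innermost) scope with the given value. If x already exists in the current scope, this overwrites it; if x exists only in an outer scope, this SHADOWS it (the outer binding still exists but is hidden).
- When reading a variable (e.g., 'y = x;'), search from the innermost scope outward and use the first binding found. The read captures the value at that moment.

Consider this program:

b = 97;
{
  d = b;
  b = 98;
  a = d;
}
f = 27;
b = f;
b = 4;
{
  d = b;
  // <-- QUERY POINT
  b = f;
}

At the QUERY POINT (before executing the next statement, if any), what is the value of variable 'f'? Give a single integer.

Step 1: declare b=97 at depth 0
Step 2: enter scope (depth=1)
Step 3: declare d=(read b)=97 at depth 1
Step 4: declare b=98 at depth 1
Step 5: declare a=(read d)=97 at depth 1
Step 6: exit scope (depth=0)
Step 7: declare f=27 at depth 0
Step 8: declare b=(read f)=27 at depth 0
Step 9: declare b=4 at depth 0
Step 10: enter scope (depth=1)
Step 11: declare d=(read b)=4 at depth 1
Visible at query point: b=4 d=4 f=27

Answer: 27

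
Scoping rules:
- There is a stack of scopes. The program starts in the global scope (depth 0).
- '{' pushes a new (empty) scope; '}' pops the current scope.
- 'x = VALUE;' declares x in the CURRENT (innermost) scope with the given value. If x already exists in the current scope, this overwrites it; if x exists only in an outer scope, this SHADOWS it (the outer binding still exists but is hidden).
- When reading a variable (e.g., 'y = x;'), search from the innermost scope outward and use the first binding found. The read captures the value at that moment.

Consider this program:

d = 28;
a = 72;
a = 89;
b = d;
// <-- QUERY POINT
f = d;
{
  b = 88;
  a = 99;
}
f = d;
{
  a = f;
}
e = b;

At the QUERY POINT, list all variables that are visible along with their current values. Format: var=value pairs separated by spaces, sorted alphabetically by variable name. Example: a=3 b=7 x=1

Answer: a=89 b=28 d=28

Derivation:
Step 1: declare d=28 at depth 0
Step 2: declare a=72 at depth 0
Step 3: declare a=89 at depth 0
Step 4: declare b=(read d)=28 at depth 0
Visible at query point: a=89 b=28 d=28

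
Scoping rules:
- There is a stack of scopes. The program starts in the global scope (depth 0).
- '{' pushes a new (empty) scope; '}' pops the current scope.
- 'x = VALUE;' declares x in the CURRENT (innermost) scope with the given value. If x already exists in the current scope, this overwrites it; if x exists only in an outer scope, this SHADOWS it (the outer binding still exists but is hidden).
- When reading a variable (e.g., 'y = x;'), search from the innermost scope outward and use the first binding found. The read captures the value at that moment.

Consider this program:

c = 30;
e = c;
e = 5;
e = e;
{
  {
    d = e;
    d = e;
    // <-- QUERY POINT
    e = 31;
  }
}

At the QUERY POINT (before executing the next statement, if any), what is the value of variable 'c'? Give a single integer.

Answer: 30

Derivation:
Step 1: declare c=30 at depth 0
Step 2: declare e=(read c)=30 at depth 0
Step 3: declare e=5 at depth 0
Step 4: declare e=(read e)=5 at depth 0
Step 5: enter scope (depth=1)
Step 6: enter scope (depth=2)
Step 7: declare d=(read e)=5 at depth 2
Step 8: declare d=(read e)=5 at depth 2
Visible at query point: c=30 d=5 e=5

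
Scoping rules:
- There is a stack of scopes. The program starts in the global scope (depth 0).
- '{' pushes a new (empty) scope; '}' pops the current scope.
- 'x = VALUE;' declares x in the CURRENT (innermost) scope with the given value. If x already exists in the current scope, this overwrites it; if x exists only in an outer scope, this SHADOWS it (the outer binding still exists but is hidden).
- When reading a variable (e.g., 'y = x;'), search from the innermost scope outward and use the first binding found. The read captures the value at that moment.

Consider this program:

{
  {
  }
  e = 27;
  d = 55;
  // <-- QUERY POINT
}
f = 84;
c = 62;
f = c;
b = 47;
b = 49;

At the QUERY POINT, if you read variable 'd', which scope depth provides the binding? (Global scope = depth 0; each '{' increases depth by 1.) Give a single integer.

Step 1: enter scope (depth=1)
Step 2: enter scope (depth=2)
Step 3: exit scope (depth=1)
Step 4: declare e=27 at depth 1
Step 5: declare d=55 at depth 1
Visible at query point: d=55 e=27

Answer: 1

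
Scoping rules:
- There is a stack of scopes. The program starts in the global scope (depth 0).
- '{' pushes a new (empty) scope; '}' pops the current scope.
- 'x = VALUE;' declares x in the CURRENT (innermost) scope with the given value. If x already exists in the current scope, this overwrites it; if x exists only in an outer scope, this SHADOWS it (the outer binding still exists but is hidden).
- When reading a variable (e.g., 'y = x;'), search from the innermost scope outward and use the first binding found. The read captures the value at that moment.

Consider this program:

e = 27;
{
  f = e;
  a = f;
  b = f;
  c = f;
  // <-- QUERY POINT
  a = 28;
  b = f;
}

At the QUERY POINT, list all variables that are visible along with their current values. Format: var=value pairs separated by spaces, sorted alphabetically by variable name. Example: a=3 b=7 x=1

Answer: a=27 b=27 c=27 e=27 f=27

Derivation:
Step 1: declare e=27 at depth 0
Step 2: enter scope (depth=1)
Step 3: declare f=(read e)=27 at depth 1
Step 4: declare a=(read f)=27 at depth 1
Step 5: declare b=(read f)=27 at depth 1
Step 6: declare c=(read f)=27 at depth 1
Visible at query point: a=27 b=27 c=27 e=27 f=27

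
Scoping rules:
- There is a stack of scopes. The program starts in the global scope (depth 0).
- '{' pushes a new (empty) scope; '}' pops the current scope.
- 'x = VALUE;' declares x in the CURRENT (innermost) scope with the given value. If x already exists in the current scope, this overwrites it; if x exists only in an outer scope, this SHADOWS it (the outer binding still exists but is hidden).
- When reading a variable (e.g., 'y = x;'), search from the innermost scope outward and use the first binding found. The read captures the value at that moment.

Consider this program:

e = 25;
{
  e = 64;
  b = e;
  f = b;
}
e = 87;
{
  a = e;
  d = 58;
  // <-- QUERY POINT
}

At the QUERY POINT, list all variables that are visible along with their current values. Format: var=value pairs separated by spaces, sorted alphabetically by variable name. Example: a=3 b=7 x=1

Step 1: declare e=25 at depth 0
Step 2: enter scope (depth=1)
Step 3: declare e=64 at depth 1
Step 4: declare b=(read e)=64 at depth 1
Step 5: declare f=(read b)=64 at depth 1
Step 6: exit scope (depth=0)
Step 7: declare e=87 at depth 0
Step 8: enter scope (depth=1)
Step 9: declare a=(read e)=87 at depth 1
Step 10: declare d=58 at depth 1
Visible at query point: a=87 d=58 e=87

Answer: a=87 d=58 e=87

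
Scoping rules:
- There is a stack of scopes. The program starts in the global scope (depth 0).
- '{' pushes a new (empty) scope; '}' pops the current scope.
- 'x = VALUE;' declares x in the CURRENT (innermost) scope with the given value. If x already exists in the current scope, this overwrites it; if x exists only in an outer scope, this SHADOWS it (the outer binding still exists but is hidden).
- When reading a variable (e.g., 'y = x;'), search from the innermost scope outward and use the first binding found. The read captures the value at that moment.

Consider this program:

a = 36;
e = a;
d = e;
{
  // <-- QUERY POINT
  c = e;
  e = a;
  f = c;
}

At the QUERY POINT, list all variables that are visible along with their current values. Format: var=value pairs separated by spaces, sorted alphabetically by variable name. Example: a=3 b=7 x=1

Step 1: declare a=36 at depth 0
Step 2: declare e=(read a)=36 at depth 0
Step 3: declare d=(read e)=36 at depth 0
Step 4: enter scope (depth=1)
Visible at query point: a=36 d=36 e=36

Answer: a=36 d=36 e=36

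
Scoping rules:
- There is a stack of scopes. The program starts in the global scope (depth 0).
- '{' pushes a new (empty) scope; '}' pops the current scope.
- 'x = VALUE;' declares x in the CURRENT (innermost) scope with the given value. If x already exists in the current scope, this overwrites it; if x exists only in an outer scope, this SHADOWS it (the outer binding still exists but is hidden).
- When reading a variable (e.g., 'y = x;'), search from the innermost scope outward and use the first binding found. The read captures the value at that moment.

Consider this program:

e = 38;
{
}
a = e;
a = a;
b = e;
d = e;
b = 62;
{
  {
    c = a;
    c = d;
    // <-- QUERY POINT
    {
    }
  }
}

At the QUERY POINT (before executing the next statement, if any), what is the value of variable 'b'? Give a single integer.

Step 1: declare e=38 at depth 0
Step 2: enter scope (depth=1)
Step 3: exit scope (depth=0)
Step 4: declare a=(read e)=38 at depth 0
Step 5: declare a=(read a)=38 at depth 0
Step 6: declare b=(read e)=38 at depth 0
Step 7: declare d=(read e)=38 at depth 0
Step 8: declare b=62 at depth 0
Step 9: enter scope (depth=1)
Step 10: enter scope (depth=2)
Step 11: declare c=(read a)=38 at depth 2
Step 12: declare c=(read d)=38 at depth 2
Visible at query point: a=38 b=62 c=38 d=38 e=38

Answer: 62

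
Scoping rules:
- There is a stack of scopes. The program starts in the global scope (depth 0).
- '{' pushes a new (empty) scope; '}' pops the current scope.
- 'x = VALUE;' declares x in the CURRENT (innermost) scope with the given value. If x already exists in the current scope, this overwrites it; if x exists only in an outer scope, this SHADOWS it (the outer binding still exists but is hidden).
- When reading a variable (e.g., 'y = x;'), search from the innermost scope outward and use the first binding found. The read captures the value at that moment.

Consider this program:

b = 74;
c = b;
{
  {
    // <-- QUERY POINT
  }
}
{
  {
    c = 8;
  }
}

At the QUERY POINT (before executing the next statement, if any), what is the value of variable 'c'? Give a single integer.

Answer: 74

Derivation:
Step 1: declare b=74 at depth 0
Step 2: declare c=(read b)=74 at depth 0
Step 3: enter scope (depth=1)
Step 4: enter scope (depth=2)
Visible at query point: b=74 c=74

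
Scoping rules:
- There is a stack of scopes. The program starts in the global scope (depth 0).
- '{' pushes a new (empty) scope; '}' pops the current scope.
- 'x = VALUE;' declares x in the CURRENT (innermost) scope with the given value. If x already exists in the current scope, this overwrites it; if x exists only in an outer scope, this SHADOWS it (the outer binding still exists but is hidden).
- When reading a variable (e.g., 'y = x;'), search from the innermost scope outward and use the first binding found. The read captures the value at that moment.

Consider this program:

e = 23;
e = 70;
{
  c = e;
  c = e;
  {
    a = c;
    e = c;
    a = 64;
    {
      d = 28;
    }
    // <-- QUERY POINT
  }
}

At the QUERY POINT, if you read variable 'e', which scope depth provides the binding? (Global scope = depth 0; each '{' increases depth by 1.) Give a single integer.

Answer: 2

Derivation:
Step 1: declare e=23 at depth 0
Step 2: declare e=70 at depth 0
Step 3: enter scope (depth=1)
Step 4: declare c=(read e)=70 at depth 1
Step 5: declare c=(read e)=70 at depth 1
Step 6: enter scope (depth=2)
Step 7: declare a=(read c)=70 at depth 2
Step 8: declare e=(read c)=70 at depth 2
Step 9: declare a=64 at depth 2
Step 10: enter scope (depth=3)
Step 11: declare d=28 at depth 3
Step 12: exit scope (depth=2)
Visible at query point: a=64 c=70 e=70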